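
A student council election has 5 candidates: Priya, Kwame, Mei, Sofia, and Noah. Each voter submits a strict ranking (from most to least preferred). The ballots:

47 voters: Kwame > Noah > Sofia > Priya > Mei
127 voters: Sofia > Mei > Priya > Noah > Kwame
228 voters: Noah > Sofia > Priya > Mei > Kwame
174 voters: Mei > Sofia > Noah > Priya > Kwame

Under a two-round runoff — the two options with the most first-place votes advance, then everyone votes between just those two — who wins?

Round 1 first-place votes: Priya 0, Kwame 47, Mei 174, Sofia 127, Noah 228.
Noah and Mei advance.
Runoff: Noah is preferred to Mei by 275 voters; Mei by 301.
Mei wins the runoff.

Mei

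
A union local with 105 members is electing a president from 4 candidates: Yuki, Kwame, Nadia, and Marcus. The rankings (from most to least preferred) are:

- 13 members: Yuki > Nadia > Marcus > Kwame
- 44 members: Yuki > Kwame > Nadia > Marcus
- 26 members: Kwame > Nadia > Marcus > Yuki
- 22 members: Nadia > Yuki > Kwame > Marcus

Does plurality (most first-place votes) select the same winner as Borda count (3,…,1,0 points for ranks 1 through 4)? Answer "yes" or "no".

yes

Plurality — first-place votes: Yuki 57, Kwame 26, Nadia 22, Marcus 0. Winner: Yuki.
Borda — scores: Yuki 215, Kwame 188, Nadia 188, Marcus 39. Winner: Yuki.
The two methods agree.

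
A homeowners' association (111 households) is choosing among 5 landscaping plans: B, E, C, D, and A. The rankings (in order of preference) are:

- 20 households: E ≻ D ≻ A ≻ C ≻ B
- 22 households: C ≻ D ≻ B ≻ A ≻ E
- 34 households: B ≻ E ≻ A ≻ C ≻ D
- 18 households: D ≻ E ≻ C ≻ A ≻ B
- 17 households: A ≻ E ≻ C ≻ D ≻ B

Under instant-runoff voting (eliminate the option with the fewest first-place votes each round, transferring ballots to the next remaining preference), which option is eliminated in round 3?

C

Round 1: B 34, E 20, C 22, D 18, A 17. Eliminate A.
Round 2: B 34, E 37, C 22, D 18. Eliminate D.
Round 3: B 34, E 55, C 22. Eliminate C.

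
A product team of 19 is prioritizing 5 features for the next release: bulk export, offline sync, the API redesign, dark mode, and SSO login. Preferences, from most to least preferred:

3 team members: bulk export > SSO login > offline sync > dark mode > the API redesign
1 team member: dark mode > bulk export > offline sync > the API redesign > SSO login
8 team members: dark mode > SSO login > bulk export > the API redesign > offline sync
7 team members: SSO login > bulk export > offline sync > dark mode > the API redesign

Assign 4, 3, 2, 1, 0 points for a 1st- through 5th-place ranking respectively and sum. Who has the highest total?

bulk export: 3·4 + 1·3 + 8·2 + 7·3 = 52
offline sync: 3·2 + 1·2 + 8·0 + 7·2 = 22
the API redesign: 3·0 + 1·1 + 8·1 + 7·0 = 9
dark mode: 3·1 + 1·4 + 8·4 + 7·1 = 46
SSO login: 3·3 + 1·0 + 8·3 + 7·4 = 61
SSO login has the highest Borda score (61).

SSO login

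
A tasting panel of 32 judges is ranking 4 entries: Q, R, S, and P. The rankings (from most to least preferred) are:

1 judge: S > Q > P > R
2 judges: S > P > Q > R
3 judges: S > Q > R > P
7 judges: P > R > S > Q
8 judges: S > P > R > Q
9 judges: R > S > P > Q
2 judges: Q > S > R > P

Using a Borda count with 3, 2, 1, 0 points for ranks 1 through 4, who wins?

Q: 1·2 + 2·1 + 3·2 + 7·0 + 8·0 + 9·0 + 2·3 = 16
R: 1·0 + 2·0 + 3·1 + 7·2 + 8·1 + 9·3 + 2·1 = 54
S: 1·3 + 2·3 + 3·3 + 7·1 + 8·3 + 9·2 + 2·2 = 71
P: 1·1 + 2·2 + 3·0 + 7·3 + 8·2 + 9·1 + 2·0 = 51
S has the highest Borda score (71).

S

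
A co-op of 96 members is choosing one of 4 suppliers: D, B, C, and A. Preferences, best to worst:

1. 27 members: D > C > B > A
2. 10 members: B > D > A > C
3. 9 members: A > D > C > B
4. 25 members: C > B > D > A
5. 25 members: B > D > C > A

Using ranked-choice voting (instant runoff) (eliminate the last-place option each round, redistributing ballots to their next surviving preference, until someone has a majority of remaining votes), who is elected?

B

Round 1: D 27, B 35, C 25, A 9. Eliminate A.
Round 2: D 36, B 35, C 25. Eliminate C.
Round 3: D 36, B 60. B has a majority.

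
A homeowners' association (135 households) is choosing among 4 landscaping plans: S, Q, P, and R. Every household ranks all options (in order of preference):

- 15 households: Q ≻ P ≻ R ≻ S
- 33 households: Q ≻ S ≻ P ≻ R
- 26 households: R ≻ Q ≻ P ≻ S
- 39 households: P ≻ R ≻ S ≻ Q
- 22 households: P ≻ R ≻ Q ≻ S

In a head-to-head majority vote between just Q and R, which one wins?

Voters preferring Q to R: 48; preferring R to Q: 87.
R wins the head-to-head.

R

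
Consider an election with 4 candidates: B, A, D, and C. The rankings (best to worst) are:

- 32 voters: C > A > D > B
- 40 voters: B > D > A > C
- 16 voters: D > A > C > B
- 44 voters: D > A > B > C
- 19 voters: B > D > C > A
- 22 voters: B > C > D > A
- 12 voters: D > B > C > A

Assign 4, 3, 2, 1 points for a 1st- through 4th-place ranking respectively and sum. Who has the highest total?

D

B: 32·1 + 40·4 + 16·1 + 44·2 + 19·4 + 22·4 + 12·3 = 496
A: 32·3 + 40·2 + 16·3 + 44·3 + 19·1 + 22·1 + 12·1 = 409
D: 32·2 + 40·3 + 16·4 + 44·4 + 19·3 + 22·2 + 12·4 = 573
C: 32·4 + 40·1 + 16·2 + 44·1 + 19·2 + 22·3 + 12·2 = 372
D has the highest Borda score (573).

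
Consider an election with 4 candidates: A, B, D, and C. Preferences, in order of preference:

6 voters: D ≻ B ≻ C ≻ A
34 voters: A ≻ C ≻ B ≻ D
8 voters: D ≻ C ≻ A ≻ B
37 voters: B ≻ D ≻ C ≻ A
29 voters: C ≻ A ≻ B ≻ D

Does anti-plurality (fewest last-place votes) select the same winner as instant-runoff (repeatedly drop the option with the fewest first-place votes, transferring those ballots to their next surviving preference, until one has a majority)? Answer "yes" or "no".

Anti-plurality — last-place votes: A 43, B 8, D 63, C 0. Winner: C.
Instant-runoff — R1 A 34, B 37, D 14, C 29 (D out); R2 A 34, B 43, C 37 (A out); R3 B 43, C 71 (C winner). Winner: C.
The two methods agree.

yes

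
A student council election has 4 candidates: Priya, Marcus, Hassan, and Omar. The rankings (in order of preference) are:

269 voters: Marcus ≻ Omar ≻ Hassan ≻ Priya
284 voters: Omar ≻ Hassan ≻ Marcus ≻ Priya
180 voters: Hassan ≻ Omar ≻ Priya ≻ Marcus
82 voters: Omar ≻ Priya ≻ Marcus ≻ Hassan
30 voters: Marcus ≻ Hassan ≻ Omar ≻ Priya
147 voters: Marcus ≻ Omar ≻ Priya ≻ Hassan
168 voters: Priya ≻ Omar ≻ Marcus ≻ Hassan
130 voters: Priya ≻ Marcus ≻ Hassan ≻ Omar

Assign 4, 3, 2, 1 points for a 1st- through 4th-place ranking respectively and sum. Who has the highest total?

Priya: 269·1 + 284·1 + 180·2 + 82·3 + 30·1 + 147·2 + 168·4 + 130·4 = 2675
Marcus: 269·4 + 284·2 + 180·1 + 82·2 + 30·4 + 147·4 + 168·2 + 130·3 = 3422
Hassan: 269·2 + 284·3 + 180·4 + 82·1 + 30·3 + 147·1 + 168·1 + 130·2 = 2857
Omar: 269·3 + 284·4 + 180·3 + 82·4 + 30·2 + 147·3 + 168·3 + 130·1 = 3946
Omar has the highest Borda score (3946).

Omar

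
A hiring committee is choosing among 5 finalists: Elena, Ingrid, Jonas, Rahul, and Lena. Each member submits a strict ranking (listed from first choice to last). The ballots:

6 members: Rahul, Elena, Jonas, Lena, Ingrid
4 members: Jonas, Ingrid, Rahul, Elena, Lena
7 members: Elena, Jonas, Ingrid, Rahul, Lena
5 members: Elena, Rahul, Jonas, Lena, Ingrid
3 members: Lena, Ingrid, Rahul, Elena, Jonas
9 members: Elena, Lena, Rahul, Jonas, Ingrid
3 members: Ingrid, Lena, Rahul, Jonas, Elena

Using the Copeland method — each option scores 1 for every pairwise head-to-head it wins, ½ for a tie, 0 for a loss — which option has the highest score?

Elena

Elena: beats Ingrid, Jonas, Rahul, and Lena → score 4.
Ingrid: loses to Elena, Jonas, Rahul, and Lena → score 0.
Jonas: beats Ingrid and Lena; loses to Elena and Rahul → score 2.
Rahul: beats Ingrid, Jonas, and Lena; loses to Elena → score 3.
Lena: beats Ingrid; loses to Elena, Jonas, and Rahul → score 1.
Elena has the best pairwise record.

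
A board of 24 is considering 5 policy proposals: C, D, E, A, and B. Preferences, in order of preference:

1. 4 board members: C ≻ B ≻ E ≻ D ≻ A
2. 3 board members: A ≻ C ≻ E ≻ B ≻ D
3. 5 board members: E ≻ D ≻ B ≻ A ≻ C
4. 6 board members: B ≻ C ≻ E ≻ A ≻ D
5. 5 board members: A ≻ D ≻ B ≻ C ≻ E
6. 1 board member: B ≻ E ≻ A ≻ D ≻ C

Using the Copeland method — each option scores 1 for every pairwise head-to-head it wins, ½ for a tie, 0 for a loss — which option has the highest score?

C: beats D and E; loses to A and B → score 2.
D: loses to C, E, A, and B → score 0.
E: beats D and A; loses to C and B → score 2.
A: beats C and D; loses to E and B → score 2.
B: beats C, D, E, and A → score 4.
B has the best pairwise record.

B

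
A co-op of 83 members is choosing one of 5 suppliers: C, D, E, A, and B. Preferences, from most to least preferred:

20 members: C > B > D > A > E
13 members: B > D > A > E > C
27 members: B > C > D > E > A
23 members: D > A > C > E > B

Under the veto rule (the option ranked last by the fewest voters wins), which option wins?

Last-place votes: C 13, D 0, E 20, A 27, B 23.
D is ranked last by the fewest voters, so D wins.

D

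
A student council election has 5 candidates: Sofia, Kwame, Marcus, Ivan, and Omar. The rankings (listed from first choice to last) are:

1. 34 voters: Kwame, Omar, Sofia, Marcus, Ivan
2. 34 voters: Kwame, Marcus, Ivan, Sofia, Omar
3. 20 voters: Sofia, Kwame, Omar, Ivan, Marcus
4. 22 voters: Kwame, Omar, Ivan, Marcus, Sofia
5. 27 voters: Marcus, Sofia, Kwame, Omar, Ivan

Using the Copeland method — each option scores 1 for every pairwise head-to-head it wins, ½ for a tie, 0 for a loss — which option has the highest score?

Kwame

Sofia: beats Ivan and Omar; loses to Kwame and Marcus → score 2.
Kwame: beats Sofia, Marcus, Ivan, and Omar → score 4.
Marcus: beats Sofia and Ivan; loses to Kwame and Omar → score 2.
Ivan: loses to Sofia, Kwame, Marcus, and Omar → score 0.
Omar: beats Marcus and Ivan; loses to Sofia and Kwame → score 2.
Kwame has the best pairwise record.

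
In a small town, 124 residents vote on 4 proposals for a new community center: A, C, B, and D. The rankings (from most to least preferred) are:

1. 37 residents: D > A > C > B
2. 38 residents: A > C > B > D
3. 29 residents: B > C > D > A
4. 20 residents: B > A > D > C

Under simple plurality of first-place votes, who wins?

First-place votes: A 38, C 0, B 49, D 37.
B has the most first-place votes.

B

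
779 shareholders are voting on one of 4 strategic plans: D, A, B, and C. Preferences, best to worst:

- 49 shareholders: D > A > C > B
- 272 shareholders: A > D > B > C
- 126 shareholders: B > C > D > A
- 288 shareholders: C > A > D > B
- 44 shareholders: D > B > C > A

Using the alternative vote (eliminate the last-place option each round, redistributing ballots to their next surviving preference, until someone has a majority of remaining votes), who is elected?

Round 1: D 93, A 272, B 126, C 288. Eliminate D.
Round 2: A 321, B 170, C 288. Eliminate B.
Round 3: A 321, C 458. C has a majority.

C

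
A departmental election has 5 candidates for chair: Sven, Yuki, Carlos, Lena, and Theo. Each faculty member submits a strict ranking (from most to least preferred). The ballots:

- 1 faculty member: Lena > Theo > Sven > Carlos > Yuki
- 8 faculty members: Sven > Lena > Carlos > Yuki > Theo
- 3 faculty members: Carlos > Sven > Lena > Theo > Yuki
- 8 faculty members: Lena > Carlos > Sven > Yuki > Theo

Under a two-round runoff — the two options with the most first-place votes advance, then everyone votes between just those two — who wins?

Sven

Round 1 first-place votes: Sven 8, Yuki 0, Carlos 3, Lena 9, Theo 0.
Lena and Sven advance.
Runoff: Lena is preferred to Sven by 9 voters; Sven by 11.
Sven wins the runoff.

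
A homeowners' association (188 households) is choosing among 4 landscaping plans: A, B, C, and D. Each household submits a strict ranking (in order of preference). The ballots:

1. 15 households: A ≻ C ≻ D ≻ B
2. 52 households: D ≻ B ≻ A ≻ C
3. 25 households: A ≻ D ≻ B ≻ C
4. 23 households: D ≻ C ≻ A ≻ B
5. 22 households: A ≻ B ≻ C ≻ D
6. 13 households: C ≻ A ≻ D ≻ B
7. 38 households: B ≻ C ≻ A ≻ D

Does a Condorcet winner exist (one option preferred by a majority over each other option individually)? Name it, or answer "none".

A

A vs B: 98–90 for A.
A vs C: 114–74 for A.
A vs D: 113–75 for A.
A beats every other option head-to-head.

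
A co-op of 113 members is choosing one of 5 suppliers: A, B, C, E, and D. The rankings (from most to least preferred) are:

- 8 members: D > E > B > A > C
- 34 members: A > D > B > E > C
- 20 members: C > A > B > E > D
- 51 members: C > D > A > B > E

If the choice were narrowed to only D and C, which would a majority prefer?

C

Voters preferring D to C: 42; preferring C to D: 71.
C wins the head-to-head.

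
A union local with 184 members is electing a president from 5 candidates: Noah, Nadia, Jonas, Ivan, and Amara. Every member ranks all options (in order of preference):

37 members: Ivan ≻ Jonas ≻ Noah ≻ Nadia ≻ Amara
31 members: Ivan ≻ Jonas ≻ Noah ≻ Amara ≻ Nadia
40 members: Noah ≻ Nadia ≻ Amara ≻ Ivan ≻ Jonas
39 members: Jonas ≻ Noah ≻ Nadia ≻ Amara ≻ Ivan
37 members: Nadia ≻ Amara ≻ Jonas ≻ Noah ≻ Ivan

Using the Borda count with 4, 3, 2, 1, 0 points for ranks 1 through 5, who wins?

Noah: 37·2 + 31·2 + 40·4 + 39·3 + 37·1 = 450
Nadia: 37·1 + 31·0 + 40·3 + 39·2 + 37·4 = 383
Jonas: 37·3 + 31·3 + 40·0 + 39·4 + 37·2 = 434
Ivan: 37·4 + 31·4 + 40·1 + 39·0 + 37·0 = 312
Amara: 37·0 + 31·1 + 40·2 + 39·1 + 37·3 = 261
Noah has the highest Borda score (450).

Noah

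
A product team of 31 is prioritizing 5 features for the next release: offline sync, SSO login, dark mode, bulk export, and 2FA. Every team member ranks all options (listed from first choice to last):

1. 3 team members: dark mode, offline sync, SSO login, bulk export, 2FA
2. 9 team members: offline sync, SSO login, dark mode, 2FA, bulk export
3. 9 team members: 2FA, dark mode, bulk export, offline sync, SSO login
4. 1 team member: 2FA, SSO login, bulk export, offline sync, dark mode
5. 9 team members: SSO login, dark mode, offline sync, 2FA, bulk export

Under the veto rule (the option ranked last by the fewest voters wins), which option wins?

Last-place votes: offline sync 0, SSO login 9, dark mode 1, bulk export 18, 2FA 3.
offline sync is ranked last by the fewest voters, so offline sync wins.

offline sync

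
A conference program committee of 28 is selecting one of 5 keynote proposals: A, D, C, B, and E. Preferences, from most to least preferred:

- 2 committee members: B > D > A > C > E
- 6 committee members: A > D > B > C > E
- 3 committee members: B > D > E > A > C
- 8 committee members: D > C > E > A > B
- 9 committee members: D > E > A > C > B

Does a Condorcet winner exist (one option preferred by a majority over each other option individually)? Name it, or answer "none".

D

D vs A: 22–6 for D.
D vs C: 28–0 for D.
D vs B: 23–5 for D.
D vs E: 28–0 for D.
D beats every other option head-to-head.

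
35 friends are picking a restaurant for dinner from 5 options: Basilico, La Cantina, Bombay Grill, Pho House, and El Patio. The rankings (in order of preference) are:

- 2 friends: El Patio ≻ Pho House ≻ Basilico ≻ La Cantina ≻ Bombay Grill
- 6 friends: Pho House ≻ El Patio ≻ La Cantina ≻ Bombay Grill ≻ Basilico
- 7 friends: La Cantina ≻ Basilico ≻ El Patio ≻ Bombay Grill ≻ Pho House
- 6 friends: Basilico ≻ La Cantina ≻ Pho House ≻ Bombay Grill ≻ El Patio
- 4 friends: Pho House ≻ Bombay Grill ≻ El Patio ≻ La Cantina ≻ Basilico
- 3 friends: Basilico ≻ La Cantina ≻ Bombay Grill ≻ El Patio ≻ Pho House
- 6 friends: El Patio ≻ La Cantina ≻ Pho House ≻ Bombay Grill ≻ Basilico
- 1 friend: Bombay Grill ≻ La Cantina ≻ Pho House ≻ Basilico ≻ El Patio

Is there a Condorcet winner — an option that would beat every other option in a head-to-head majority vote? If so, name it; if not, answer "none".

El Patio

El Patio vs Basilico: 18–17 for El Patio.
El Patio vs La Cantina: 18–17 for El Patio.
El Patio vs Bombay Grill: 21–14 for El Patio.
El Patio vs Pho House: 18–17 for El Patio.
El Patio beats every other option head-to-head.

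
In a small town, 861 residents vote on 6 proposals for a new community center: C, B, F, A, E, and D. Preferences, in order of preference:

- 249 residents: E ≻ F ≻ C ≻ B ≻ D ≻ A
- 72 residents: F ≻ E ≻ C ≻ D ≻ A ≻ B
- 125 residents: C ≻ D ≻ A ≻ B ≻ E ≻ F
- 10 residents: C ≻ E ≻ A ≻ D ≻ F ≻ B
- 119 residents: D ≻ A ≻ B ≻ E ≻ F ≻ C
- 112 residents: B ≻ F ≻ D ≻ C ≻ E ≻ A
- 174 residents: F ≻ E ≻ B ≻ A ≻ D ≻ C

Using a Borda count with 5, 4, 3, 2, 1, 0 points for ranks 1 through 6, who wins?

C: 249·3 + 72·3 + 125·5 + 10·5 + 119·0 + 112·2 + 174·0 = 1862
B: 249·2 + 72·0 + 125·2 + 10·0 + 119·3 + 112·5 + 174·3 = 2187
F: 249·4 + 72·5 + 125·0 + 10·1 + 119·1 + 112·4 + 174·5 = 2803
A: 249·0 + 72·1 + 125·3 + 10·3 + 119·4 + 112·0 + 174·2 = 1301
E: 249·5 + 72·4 + 125·1 + 10·4 + 119·2 + 112·1 + 174·4 = 2744
D: 249·1 + 72·2 + 125·4 + 10·2 + 119·5 + 112·3 + 174·1 = 2018
F has the highest Borda score (2803).

F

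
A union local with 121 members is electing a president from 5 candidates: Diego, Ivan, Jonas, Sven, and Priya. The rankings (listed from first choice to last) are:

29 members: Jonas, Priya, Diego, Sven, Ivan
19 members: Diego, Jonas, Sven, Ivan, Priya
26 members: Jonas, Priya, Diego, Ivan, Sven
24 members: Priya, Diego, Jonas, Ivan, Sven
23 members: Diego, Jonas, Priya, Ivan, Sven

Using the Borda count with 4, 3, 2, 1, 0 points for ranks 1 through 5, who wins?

Diego: 29·2 + 19·4 + 26·2 + 24·3 + 23·4 = 350
Ivan: 29·0 + 19·1 + 26·1 + 24·1 + 23·1 = 92
Jonas: 29·4 + 19·3 + 26·4 + 24·2 + 23·3 = 394
Sven: 29·1 + 19·2 + 26·0 + 24·0 + 23·0 = 67
Priya: 29·3 + 19·0 + 26·3 + 24·4 + 23·2 = 307
Jonas has the highest Borda score (394).

Jonas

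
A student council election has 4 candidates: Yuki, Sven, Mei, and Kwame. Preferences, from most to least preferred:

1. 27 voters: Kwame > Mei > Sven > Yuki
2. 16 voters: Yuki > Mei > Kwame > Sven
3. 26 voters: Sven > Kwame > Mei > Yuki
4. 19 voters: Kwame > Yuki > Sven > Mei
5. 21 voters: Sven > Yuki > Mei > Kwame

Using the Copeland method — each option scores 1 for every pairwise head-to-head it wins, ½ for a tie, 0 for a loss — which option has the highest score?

Yuki: beats Mei; loses to Sven and Kwame → score 1.
Sven: beats Yuki and Mei; loses to Kwame → score 2.
Mei: loses to Yuki, Sven, and Kwame → score 0.
Kwame: beats Yuki, Sven, and Mei → score 3.
Kwame has the best pairwise record.

Kwame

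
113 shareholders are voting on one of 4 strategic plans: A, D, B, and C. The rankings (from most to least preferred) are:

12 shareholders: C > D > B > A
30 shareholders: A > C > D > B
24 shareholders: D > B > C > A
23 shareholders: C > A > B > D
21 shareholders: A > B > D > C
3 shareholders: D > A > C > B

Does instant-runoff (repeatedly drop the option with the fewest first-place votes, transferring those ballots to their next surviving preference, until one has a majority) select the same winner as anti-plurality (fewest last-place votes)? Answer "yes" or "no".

Instant-runoff — R1 A 51, D 27, B 0, C 35 (B out); R2 A 51, D 27, C 35 (D out); R3 A 54, C 59 (C winner). Winner: C.
Anti-plurality — last-place votes: A 36, D 23, B 33, C 21. Winner: C.
The two methods agree.

yes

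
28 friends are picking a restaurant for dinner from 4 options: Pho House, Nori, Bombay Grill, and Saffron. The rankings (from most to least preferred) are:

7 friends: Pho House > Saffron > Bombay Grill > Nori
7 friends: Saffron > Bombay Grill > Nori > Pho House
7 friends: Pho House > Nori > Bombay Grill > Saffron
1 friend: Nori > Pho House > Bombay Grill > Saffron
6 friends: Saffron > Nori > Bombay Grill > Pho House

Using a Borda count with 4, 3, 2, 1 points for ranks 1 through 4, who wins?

Saffron

Pho House: 7·4 + 7·1 + 7·4 + 1·3 + 6·1 = 72
Nori: 7·1 + 7·2 + 7·3 + 1·4 + 6·3 = 64
Bombay Grill: 7·2 + 7·3 + 7·2 + 1·2 + 6·2 = 63
Saffron: 7·3 + 7·4 + 7·1 + 1·1 + 6·4 = 81
Saffron has the highest Borda score (81).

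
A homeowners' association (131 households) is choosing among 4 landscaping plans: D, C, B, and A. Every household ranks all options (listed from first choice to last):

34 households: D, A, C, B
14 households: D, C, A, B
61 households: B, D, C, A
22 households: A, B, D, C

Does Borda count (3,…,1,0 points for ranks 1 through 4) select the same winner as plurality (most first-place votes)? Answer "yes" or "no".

no

Borda — scores: D 288, C 123, B 227, A 148. Winner: D.
Plurality — first-place votes: D 48, C 0, B 61, A 22. Winner: B.
The two methods disagree.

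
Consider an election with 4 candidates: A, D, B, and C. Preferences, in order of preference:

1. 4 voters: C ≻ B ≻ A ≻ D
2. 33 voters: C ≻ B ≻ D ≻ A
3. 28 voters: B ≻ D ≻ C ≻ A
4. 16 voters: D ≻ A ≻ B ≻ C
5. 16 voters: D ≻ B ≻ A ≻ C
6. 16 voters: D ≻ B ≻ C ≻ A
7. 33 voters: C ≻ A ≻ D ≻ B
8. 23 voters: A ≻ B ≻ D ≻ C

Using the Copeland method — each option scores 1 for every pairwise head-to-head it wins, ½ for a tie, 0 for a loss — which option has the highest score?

A: loses to D, B, and C → score 0.
D: beats A and C; loses to B → score 2.
B: beats A, D, and C → score 3.
C: beats A; loses to D and B → score 1.
B has the best pairwise record.

B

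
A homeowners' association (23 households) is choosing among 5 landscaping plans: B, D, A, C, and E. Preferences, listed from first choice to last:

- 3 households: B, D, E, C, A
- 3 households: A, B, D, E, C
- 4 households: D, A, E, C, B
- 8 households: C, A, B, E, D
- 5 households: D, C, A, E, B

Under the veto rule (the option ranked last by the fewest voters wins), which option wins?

Last-place votes: B 9, D 8, A 3, C 3, E 0.
E is ranked last by the fewest voters, so E wins.

E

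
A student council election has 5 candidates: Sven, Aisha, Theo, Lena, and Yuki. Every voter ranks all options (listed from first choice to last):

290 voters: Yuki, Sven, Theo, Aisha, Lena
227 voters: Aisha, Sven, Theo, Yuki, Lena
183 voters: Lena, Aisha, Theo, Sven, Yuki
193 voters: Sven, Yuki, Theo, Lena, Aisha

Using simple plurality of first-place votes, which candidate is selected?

First-place votes: Sven 193, Aisha 227, Theo 0, Lena 183, Yuki 290.
Yuki has the most first-place votes.

Yuki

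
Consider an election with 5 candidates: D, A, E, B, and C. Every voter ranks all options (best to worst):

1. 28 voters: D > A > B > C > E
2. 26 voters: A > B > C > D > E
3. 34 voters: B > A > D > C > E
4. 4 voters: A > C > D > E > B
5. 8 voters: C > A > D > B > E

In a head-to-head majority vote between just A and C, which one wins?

Voters preferring A to C: 92; preferring C to A: 8.
A wins the head-to-head.

A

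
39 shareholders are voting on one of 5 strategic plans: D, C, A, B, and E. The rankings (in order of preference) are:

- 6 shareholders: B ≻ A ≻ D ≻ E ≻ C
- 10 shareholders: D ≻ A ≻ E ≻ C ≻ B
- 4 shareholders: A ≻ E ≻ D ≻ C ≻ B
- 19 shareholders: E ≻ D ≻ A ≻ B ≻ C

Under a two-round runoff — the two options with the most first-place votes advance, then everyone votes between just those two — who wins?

Round 1 first-place votes: D 10, C 0, A 4, B 6, E 19.
E and D advance.
Runoff: E is preferred to D by 23 voters; D by 16.
E wins the runoff.

E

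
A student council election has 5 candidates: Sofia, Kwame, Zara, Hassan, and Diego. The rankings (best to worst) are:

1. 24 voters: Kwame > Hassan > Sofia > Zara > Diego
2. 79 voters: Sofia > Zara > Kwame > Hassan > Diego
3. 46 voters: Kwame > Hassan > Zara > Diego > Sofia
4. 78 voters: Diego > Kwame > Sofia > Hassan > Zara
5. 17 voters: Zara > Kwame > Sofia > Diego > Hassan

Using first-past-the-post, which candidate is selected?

Sofia

First-place votes: Sofia 79, Kwame 70, Zara 17, Hassan 0, Diego 78.
Sofia has the most first-place votes.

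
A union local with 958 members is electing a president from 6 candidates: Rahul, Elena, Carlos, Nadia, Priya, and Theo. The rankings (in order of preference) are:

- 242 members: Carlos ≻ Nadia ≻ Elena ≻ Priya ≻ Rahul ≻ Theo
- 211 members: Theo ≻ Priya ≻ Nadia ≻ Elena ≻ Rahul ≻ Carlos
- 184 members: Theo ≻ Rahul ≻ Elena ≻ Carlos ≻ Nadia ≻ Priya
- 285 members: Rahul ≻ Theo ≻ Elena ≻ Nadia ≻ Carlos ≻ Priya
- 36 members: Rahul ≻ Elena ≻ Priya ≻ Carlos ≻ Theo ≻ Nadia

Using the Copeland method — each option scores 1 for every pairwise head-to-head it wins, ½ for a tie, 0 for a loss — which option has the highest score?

Rahul

Rahul: beats Elena, Carlos, Nadia, Priya, and Theo → score 5.
Elena: beats Carlos, Nadia, and Priya; loses to Rahul and Theo → score 3.
Carlos: beats Priya; loses to Rahul, Elena, Nadia, and Theo → score 1.
Nadia: beats Carlos and Priya; loses to Rahul, Elena, and Theo → score 2.
Priya: loses to Rahul, Elena, Carlos, Nadia, and Theo → score 0.
Theo: beats Elena, Carlos, Nadia, and Priya; loses to Rahul → score 4.
Rahul has the best pairwise record.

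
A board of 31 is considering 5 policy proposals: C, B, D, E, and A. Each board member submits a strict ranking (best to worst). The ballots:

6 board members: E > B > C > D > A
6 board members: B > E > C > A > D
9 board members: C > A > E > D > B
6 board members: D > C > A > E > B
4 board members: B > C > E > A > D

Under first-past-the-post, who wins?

B

First-place votes: C 9, B 10, D 6, E 6, A 0.
B has the most first-place votes.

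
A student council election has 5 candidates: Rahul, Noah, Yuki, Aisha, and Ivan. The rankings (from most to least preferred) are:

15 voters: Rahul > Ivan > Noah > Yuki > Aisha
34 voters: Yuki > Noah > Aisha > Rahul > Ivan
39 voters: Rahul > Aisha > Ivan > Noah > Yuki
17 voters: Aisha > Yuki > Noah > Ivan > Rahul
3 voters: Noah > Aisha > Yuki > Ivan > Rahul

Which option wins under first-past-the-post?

Rahul

First-place votes: Rahul 54, Noah 3, Yuki 34, Aisha 17, Ivan 0.
Rahul has the most first-place votes.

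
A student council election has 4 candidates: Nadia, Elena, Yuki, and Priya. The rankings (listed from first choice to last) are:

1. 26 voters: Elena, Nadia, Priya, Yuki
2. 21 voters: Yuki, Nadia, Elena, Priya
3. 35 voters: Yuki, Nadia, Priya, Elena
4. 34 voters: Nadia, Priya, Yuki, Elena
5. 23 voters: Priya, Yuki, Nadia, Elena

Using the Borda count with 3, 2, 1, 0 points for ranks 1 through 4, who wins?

Nadia: 26·2 + 21·2 + 35·2 + 34·3 + 23·1 = 289
Elena: 26·3 + 21·1 + 35·0 + 34·0 + 23·0 = 99
Yuki: 26·0 + 21·3 + 35·3 + 34·1 + 23·2 = 248
Priya: 26·1 + 21·0 + 35·1 + 34·2 + 23·3 = 198
Nadia has the highest Borda score (289).

Nadia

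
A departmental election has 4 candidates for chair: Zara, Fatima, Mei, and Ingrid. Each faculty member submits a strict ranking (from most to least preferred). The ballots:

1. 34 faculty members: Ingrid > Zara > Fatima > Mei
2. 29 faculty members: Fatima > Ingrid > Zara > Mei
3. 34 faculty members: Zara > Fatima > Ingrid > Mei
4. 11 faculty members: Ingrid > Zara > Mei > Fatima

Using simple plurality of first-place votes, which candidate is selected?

Ingrid

First-place votes: Zara 34, Fatima 29, Mei 0, Ingrid 45.
Ingrid has the most first-place votes.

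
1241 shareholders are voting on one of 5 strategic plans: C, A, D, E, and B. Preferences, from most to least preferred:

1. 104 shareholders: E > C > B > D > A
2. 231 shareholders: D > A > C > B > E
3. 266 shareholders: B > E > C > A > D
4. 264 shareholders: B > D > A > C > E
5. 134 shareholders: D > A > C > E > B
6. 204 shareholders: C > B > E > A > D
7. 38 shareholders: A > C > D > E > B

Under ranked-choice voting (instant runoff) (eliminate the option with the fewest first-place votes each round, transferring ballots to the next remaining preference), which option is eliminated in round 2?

E

Round 1: C 204, A 38, D 365, E 104, B 530. Eliminate A.
Round 2: C 242, D 365, E 104, B 530. Eliminate E.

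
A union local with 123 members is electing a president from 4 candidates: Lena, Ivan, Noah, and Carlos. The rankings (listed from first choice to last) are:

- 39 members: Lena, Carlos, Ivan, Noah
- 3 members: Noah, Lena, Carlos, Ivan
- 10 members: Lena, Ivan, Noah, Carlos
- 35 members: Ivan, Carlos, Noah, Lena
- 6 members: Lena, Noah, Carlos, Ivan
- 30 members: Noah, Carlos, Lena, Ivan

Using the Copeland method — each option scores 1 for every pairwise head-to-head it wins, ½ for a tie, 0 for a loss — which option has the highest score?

Carlos

Lena: beats Ivan; loses to Noah and Carlos → score 1.
Ivan: beats Noah; loses to Lena and Carlos → score 1.
Noah: beats Lena; loses to Ivan and Carlos → score 1.
Carlos: beats Lena, Ivan, and Noah → score 3.
Carlos has the best pairwise record.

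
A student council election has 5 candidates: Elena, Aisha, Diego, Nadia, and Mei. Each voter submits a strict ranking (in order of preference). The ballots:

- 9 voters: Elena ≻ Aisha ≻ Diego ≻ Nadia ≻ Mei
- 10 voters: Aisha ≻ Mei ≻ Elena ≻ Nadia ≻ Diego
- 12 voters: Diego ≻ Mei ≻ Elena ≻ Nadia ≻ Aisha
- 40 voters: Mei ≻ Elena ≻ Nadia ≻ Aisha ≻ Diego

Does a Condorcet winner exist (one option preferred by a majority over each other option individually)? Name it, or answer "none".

Mei vs Elena: 62–9 for Mei.
Mei vs Aisha: 52–19 for Mei.
Mei vs Diego: 50–21 for Mei.
Mei vs Nadia: 62–9 for Mei.
Mei beats every other option head-to-head.

Mei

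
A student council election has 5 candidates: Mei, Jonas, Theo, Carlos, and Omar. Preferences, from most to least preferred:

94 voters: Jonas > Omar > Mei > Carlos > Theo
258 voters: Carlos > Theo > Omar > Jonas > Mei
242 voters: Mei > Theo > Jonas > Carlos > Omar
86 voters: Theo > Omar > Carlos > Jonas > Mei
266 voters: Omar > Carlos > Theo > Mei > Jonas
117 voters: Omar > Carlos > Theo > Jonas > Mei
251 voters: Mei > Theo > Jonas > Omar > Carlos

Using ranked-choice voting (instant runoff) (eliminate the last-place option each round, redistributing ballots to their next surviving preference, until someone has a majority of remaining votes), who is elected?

Omar

Round 1: Mei 493, Jonas 94, Theo 86, Carlos 258, Omar 383. Eliminate Theo.
Round 2: Mei 493, Jonas 94, Carlos 258, Omar 469. Eliminate Jonas.
Round 3: Mei 493, Carlos 258, Omar 563. Eliminate Carlos.
Round 4: Mei 493, Omar 821. Omar has a majority.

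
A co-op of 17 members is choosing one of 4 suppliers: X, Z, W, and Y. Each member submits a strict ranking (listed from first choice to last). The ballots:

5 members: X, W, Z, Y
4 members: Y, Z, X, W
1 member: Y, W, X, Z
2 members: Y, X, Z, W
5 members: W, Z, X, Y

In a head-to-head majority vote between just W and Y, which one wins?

Voters preferring W to Y: 10; preferring Y to W: 7.
W wins the head-to-head.

W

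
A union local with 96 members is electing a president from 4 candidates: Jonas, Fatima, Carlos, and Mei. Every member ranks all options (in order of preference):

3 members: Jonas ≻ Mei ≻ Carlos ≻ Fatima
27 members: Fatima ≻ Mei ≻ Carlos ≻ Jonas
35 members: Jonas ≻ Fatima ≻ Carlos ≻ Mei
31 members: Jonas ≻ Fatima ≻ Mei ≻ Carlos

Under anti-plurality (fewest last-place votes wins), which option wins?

Fatima

Last-place votes: Jonas 27, Fatima 3, Carlos 31, Mei 35.
Fatima is ranked last by the fewest voters, so Fatima wins.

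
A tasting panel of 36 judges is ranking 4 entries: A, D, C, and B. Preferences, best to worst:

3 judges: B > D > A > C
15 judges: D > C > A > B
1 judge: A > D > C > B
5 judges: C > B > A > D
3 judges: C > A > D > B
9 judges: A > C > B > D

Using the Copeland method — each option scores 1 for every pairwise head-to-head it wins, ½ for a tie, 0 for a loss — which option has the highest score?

D

A: beats B; ties D; loses to C → score 1.5.
D: beats C and B; ties A → score 2.5.
C: beats A and B; loses to D → score 2.
B: loses to A, D, and C → score 0.
D has the best pairwise record.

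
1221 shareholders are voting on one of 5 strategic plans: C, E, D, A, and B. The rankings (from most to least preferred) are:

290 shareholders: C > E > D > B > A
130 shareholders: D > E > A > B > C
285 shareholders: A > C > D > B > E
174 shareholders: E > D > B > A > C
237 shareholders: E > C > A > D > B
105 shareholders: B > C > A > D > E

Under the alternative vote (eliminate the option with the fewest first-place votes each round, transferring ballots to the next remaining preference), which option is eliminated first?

Round 1: C 290, E 411, D 130, A 285, B 105. Eliminate B.

B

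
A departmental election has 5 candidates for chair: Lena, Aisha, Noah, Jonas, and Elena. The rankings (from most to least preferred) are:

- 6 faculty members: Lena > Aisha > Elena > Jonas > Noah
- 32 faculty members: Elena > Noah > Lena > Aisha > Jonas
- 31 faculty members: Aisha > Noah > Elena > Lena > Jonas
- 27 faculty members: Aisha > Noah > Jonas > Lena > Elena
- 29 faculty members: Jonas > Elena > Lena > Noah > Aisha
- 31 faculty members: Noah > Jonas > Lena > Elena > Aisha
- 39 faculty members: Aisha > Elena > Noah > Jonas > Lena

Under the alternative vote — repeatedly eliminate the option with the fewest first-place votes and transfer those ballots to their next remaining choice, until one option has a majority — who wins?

Round 1: Lena 6, Aisha 97, Noah 31, Jonas 29, Elena 32. Eliminate Lena.
Round 2: Aisha 103, Noah 31, Jonas 29, Elena 32. Aisha has a majority.

Aisha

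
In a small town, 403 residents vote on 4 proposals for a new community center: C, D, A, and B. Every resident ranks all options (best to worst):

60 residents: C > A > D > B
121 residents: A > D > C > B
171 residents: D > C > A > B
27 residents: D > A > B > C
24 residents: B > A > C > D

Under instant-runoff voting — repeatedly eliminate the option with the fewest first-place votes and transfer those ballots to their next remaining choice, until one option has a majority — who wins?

Round 1: C 60, D 198, A 121, B 24. Eliminate B.
Round 2: C 60, D 198, A 145. Eliminate C.
Round 3: D 198, A 205. A has a majority.

A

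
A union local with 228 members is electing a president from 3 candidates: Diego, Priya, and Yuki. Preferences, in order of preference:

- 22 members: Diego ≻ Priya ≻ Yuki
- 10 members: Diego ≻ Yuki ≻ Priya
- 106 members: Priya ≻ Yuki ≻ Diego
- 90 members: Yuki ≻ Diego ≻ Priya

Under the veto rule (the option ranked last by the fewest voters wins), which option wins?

Last-place votes: Diego 106, Priya 100, Yuki 22.
Yuki is ranked last by the fewest voters, so Yuki wins.

Yuki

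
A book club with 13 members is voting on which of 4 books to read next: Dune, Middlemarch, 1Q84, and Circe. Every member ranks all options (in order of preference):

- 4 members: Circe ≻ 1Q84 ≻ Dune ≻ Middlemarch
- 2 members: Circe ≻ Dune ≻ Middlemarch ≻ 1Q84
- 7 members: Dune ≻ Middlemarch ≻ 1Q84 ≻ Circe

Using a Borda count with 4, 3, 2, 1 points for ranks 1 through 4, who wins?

Dune: 4·2 + 2·3 + 7·4 = 42
Middlemarch: 4·1 + 2·2 + 7·3 = 29
1Q84: 4·3 + 2·1 + 7·2 = 28
Circe: 4·4 + 2·4 + 7·1 = 31
Dune has the highest Borda score (42).

Dune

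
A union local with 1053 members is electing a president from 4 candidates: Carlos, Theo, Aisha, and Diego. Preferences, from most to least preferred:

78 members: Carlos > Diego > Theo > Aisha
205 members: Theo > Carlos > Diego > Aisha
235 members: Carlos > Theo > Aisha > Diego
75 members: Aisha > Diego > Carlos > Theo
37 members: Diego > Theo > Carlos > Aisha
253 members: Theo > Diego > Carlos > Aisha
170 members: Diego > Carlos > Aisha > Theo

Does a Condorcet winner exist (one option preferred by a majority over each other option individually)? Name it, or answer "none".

none

Checking pairwise contests:
Diego beats Carlos 535–518.
Carlos beats Theo 558–495.
Carlos beats Aisha 978–75.
Theo beats Diego 693–360.
Every option loses at least one head-to-head, so there is no Condorcet winner.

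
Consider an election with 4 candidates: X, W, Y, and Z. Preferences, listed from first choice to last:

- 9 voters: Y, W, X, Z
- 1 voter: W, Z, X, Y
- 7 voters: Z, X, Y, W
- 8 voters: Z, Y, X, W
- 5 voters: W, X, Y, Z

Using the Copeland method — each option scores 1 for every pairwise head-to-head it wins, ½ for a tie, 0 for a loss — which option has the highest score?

Z

X: ties W; loses to Y and Z → score 0.5.
W: ties X and Z; loses to Y → score 1.
Y: beats X and W; loses to Z → score 2.
Z: beats X and Y; ties W → score 2.5.
Z has the best pairwise record.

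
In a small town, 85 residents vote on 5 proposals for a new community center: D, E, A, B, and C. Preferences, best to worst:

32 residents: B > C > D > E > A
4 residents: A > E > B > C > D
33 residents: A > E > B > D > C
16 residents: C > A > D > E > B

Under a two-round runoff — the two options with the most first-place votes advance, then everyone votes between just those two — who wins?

Round 1 first-place votes: D 0, E 0, A 37, B 32, C 16.
A and B advance.
Runoff: A is preferred to B by 53 voters; B by 32.
A wins the runoff.

A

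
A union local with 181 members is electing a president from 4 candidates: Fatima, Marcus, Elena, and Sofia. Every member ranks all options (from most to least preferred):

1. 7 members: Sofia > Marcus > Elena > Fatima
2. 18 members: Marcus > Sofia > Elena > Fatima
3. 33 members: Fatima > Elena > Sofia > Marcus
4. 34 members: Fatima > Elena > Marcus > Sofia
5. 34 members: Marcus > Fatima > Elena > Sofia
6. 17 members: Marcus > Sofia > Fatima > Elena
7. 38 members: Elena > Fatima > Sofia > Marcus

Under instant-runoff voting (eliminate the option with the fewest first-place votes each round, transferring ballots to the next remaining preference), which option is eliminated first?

Round 1: Fatima 67, Marcus 69, Elena 38, Sofia 7. Eliminate Sofia.

Sofia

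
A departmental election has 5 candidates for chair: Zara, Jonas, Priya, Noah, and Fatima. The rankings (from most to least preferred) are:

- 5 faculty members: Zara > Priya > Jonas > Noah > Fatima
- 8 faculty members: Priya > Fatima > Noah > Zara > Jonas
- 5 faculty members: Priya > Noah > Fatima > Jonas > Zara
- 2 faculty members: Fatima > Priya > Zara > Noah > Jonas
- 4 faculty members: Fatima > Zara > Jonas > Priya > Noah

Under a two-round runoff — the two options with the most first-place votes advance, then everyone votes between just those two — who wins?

Priya

Round 1 first-place votes: Zara 5, Jonas 0, Priya 13, Noah 0, Fatima 6.
Priya and Fatima advance.
Runoff: Priya is preferred to Fatima by 18 voters; Fatima by 6.
Priya wins the runoff.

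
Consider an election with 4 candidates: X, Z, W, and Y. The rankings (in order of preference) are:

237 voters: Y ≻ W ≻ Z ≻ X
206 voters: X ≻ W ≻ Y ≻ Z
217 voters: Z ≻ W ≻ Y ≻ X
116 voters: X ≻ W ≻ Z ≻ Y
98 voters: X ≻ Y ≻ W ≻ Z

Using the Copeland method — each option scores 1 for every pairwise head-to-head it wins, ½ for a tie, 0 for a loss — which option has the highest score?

X: loses to Z, W, and Y → score 0.
Z: beats X; loses to W and Y → score 1.
W: beats X, Z, and Y → score 3.
Y: beats X and Z; loses to W → score 2.
W has the best pairwise record.

W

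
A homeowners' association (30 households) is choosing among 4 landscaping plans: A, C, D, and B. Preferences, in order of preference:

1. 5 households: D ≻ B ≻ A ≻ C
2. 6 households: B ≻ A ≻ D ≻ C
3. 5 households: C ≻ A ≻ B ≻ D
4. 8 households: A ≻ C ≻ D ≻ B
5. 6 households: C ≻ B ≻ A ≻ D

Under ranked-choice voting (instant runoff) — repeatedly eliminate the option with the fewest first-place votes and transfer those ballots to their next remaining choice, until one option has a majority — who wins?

Round 1: A 8, C 11, D 5, B 6. Eliminate D.
Round 2: A 8, C 11, B 11. Eliminate A.
Round 3: C 19, B 11. C has a majority.

C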